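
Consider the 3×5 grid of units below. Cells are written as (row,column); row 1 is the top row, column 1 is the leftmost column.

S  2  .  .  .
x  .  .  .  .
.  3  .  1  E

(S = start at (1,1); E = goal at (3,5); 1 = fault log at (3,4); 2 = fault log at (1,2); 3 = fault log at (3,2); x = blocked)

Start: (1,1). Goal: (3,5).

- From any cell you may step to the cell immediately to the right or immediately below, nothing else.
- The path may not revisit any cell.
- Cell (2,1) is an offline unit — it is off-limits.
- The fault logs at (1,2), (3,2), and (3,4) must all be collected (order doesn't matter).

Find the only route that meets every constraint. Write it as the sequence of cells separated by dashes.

Moves only go right or down, so the column and row indices never decrease.
Route from (1,1): right 1 to (1,2), down 2 to (3,2), right 3 to (3,5) — 6 moves in all.
Check: all required cells visited.

(1,1) - (1,2) - (2,2) - (3,2) - (3,3) - (3,4) - (3,5)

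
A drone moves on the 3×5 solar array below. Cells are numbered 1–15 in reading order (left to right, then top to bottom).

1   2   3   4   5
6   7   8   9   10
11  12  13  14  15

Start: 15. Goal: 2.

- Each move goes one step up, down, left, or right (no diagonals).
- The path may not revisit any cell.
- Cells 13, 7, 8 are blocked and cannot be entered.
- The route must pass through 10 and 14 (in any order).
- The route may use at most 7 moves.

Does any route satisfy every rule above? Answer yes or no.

yes

One route that works: 15 → 14 → 9 → 10 → 5 → 4 → 3 → 2.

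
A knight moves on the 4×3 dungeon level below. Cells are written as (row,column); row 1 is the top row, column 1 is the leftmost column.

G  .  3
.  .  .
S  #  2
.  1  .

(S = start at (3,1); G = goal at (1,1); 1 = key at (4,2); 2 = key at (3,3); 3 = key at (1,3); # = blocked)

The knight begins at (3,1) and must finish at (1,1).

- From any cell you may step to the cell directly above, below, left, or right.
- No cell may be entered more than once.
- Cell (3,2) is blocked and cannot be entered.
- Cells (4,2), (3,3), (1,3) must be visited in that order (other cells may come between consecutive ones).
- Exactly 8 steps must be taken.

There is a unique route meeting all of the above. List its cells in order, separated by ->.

(3,1) -> (4,1) -> (4,2) -> (4,3) -> (3,3) -> (2,3) -> (1,3) -> (1,2) -> (1,1)

The waypoints must appear in the order (4,2), (3,3), (1,3), with no cell reused.
Route from (3,1): down to (4,1), 2× right (reaching (4,3)), 3× up (reaching (1,3)), 2× left (reaching (1,1)) — 8 moves in all.
Check: order respected (1 at step 2, 2 at step 4, 3 at step 6); 8 moves as required.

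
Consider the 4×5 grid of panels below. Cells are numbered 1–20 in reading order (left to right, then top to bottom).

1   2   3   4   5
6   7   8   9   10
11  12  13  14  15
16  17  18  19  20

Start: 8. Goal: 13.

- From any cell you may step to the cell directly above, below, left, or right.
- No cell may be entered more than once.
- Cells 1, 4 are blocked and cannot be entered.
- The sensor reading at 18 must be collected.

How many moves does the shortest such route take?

Any route passes through 18 somewhere between 8 and 13. Summing Manhattan distances along the two legs (8 → 18 → 13) gives a lower bound of 2 + 1 = 3 moves.
The shortest route satisfying every rule uses 5 moves: 8 → 7 → 12 → 17 → 18 → 13.
The bound of 3 isn't tight here; checking systematically, no route of length 3 through 4 satisfies every constraint, so 5 is the minimum.

5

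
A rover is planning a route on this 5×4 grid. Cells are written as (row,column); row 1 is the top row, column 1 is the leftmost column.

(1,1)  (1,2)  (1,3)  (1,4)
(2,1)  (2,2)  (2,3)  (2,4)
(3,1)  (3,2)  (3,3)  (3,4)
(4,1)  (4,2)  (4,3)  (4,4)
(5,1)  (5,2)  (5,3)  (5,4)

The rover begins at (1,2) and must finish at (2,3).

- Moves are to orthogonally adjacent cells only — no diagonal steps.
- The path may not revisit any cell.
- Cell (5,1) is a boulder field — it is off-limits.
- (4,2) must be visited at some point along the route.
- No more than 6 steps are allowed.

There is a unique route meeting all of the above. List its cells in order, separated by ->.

Any route must reach (4,2) and still end at (2,3) within 6 moves, so the order of the required stops is forced.
Route from (1,2): down 3 to (4,2), right 1 to (4,3), up 2 to (2,3) — 6 moves in all.
Check: all required cells visited; 6 ≤ 6 moves.

(1,2) -> (2,2) -> (3,2) -> (4,2) -> (4,3) -> (3,3) -> (2,3)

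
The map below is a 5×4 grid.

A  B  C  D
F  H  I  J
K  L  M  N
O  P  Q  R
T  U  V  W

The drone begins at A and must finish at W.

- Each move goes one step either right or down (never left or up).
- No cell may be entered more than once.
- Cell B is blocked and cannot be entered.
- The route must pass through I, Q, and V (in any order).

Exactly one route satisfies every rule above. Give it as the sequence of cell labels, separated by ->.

Moves only go right or down, so the column and row indices never decrease.
Route from A: down 1 to F, right 2 to I, down 3 to V, right 1 to W — 7 moves in all.
Check: all required cells visited.

A -> F -> H -> I -> M -> Q -> V -> W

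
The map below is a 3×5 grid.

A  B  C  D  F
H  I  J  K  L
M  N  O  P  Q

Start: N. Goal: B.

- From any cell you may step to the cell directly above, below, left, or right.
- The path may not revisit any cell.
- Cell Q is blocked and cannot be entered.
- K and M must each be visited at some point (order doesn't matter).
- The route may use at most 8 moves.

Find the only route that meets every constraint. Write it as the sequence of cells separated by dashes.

N - M - H - I - J - K - D - C - B

The budget equals the shortest possible length, so every move has to be on a shortest route through the required cells.
Route from N: left 1 to M, up 1 to H, right 3 to K, up 1 to D, left 2 to B — 8 moves in all.
Check: all required cells visited; 8 ≤ 8 moves.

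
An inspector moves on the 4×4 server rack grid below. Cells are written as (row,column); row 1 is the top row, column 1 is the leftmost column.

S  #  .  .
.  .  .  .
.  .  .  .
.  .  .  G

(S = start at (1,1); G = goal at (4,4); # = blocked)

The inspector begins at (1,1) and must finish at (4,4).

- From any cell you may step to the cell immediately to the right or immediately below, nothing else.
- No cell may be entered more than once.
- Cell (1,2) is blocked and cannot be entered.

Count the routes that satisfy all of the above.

A right/down-only route from (1,1) to (4,4) makes exactly 3 down-moves and 3 right-moves in some order.
With no other constraints that would be C(6,3) = 20 routes.
Subtract routes through each blocked cell (inclusion–exclusion for overlaps): − through (1,2): 10 → 10.
That gives 10 routes.

10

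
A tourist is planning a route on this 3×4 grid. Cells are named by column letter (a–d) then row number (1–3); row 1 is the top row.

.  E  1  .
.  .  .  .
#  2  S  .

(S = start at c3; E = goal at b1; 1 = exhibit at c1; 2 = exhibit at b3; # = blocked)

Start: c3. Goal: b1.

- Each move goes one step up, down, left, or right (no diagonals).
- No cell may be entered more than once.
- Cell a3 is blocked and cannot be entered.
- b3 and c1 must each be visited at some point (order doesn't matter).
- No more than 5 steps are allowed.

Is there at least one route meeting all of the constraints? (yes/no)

One route that works: c3 → b3 → b2 → c2 → c1 → b1.

yes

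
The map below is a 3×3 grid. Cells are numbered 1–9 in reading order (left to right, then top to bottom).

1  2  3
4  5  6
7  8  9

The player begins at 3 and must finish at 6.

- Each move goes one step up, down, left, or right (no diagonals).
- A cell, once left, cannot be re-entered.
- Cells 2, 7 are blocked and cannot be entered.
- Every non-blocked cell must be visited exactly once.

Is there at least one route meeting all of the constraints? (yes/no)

no

Cell 1 has only one open neighbour but is neither the start nor the goal, so a Hamiltonian route would have to both enter and leave it through the same neighbour — impossible without revisiting.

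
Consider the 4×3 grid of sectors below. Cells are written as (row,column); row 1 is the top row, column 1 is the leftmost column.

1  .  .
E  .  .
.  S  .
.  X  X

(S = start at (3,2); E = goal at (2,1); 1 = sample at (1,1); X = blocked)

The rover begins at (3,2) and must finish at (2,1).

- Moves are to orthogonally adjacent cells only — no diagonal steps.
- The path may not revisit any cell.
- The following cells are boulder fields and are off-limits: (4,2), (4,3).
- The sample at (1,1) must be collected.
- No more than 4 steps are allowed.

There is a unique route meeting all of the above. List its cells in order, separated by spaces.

(3,2) (2,2) (1,2) (1,1) (2,1)

The budget equals the shortest possible length, so every move has to be on a shortest route through the required cells.
Route from (3,2): up 2 to (1,2), left 1 to (1,1), down 1 to (2,1) — 4 moves in all.
Check: all required cells visited; 4 ≤ 4 moves.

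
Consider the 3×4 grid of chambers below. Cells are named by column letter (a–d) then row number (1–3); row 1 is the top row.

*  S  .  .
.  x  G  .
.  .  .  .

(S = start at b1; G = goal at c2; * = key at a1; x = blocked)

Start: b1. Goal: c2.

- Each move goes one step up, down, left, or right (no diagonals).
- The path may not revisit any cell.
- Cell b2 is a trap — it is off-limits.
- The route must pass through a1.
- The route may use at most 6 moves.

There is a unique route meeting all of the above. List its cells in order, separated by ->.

The budget equals the shortest possible length, so every move has to be on a shortest route through the required cells.
Route from b1: left 1 to a1, down 2 to a3, right 2 to c3, up 1 to c2 — 6 moves in all.
Check: all required cells visited; 6 ≤ 6 moves.

b1 -> a1 -> a2 -> a3 -> b3 -> c3 -> c2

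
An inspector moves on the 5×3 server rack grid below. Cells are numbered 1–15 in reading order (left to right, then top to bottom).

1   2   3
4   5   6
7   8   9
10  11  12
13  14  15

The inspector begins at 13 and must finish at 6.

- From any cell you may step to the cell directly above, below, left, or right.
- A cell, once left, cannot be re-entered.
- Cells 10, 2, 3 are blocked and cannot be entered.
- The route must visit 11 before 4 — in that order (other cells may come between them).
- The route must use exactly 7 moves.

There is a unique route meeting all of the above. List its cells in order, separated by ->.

13 -> 14 -> 11 -> 8 -> 7 -> 4 -> 5 -> 6

The waypoints must appear in the order 11, 4, with no cell reused.
Route from 13: right to 14, 2× up (reaching 8), left to 7, up to 4, 2× right (reaching 6) — 7 moves in all.
Check: order respected (11 at step 2, 4 at step 5); 7 moves as required.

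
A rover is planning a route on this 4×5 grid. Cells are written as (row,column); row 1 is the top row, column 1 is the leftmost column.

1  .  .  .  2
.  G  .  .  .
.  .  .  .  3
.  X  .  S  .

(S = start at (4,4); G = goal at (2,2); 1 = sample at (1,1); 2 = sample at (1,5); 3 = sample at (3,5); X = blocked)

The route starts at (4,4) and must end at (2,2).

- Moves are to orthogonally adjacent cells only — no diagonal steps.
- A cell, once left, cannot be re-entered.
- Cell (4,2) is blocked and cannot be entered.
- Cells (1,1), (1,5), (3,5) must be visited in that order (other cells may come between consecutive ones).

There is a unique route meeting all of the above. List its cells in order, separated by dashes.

The waypoints must appear in the order (1,1), (1,5), (3,5), with no cell reused.
Route from (4,4): left 1 to (4,3), up 1 to (3,3), left 2 to (3,1), up 2 to (1,1), right 4 to (1,5), down 2 to (3,5), left 1 to (3,4), up 1 to (2,4), left 2 to (2,2) — 16 moves in all.
Check: order respected (1 at step 6, 2 at step 10, 3 at step 12).

(4,4) - (4,3) - (3,3) - (3,2) - (3,1) - (2,1) - (1,1) - (1,2) - (1,3) - (1,4) - (1,5) - (2,5) - (3,5) - (3,4) - (2,4) - (2,3) - (2,2)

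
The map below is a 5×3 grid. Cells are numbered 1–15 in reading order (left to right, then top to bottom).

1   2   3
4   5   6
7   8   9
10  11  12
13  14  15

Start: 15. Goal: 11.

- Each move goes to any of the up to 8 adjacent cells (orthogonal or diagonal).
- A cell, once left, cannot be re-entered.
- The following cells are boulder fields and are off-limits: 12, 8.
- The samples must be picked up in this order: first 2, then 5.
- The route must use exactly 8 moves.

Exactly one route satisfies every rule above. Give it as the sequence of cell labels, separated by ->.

15 -> 14 -> 10 -> 7 -> 4 -> 2 -> 5 -> 9 -> 11

The waypoints must appear in the order 2, 5, with no cell reused.
Route from 15: left 1 to 14, up-left 1 to 10, up 2 to 4, up-right 1 to 2, down 1 to 5, down-right 1 to 9, down-left 1 to 11 — 8 moves in all.
Check: order respected (2 at step 5, 5 at step 6); 8 moves as required.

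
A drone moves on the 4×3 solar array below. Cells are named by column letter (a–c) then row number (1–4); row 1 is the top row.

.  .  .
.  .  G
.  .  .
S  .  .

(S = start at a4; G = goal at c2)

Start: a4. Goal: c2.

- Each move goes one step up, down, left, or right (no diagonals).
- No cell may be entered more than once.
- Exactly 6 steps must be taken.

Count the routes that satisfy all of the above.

Need simple routes of exactly 6 moves from a4 to c2 (Manhattan distance 4, so 1 moves are spent on a detour and 1 undoing it).
Branch systematically from the start, pruning whenever the remaining move budget drops below the Manhattan distance to c2 or differs from it in parity. Grouping the completions by first move — via a3: 6; via b4: 3 — and summing: 6 + 3 = 9.
That gives 9 routes.

9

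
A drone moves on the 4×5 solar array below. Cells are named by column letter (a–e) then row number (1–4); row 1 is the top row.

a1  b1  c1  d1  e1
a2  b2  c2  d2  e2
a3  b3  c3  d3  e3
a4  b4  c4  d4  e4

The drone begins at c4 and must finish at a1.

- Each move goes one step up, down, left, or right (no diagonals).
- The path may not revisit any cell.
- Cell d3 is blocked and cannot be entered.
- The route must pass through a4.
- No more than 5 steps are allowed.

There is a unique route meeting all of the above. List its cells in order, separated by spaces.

Any route must reach a4 and still end at a1 within 5 moves, so the order of the required stops is forced.
Route from c4: left 2 to a4, up 3 to a1 — 5 moves in all.
Check: all required cells visited; 5 ≤ 5 moves.

c4 b4 a4 a3 a2 a1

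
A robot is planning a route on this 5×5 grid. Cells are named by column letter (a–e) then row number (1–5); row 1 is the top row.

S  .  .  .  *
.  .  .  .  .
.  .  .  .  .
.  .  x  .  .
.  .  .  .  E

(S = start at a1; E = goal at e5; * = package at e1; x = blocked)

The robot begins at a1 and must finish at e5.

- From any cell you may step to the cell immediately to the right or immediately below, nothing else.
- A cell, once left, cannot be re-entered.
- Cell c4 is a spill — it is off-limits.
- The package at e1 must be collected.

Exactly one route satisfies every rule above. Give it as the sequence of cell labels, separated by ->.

a1 -> b1 -> c1 -> d1 -> e1 -> e2 -> e3 -> e4 -> e5

Moves only go right or down, so the column and row indices never decrease.
Route from a1: right 4 to e1, down 4 to e5 — 8 moves in all.
Check: all required cells visited.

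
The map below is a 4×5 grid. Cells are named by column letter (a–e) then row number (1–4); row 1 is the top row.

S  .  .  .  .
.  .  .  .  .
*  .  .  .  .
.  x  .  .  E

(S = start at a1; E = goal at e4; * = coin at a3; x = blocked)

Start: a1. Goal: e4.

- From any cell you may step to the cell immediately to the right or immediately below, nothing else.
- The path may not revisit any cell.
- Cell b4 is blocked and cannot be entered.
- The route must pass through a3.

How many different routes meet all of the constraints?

3

A right/down-only route from a1 to e4 makes exactly 3 down-moves and 4 right-moves in some order.
With no other constraints that would be C(7,3) = 35 routes.
Split at a3 and multiply the segment counts (each segment already excludes blocked cells): a1→a3: 1; a3→e4: 3; product = 3.
That gives 3 routes.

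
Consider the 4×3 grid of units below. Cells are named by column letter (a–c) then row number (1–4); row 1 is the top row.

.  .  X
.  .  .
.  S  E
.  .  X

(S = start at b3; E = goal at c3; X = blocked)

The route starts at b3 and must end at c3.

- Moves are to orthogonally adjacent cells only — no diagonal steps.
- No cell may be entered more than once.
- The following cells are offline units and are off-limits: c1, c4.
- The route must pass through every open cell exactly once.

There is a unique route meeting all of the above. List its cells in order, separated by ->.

b3 -> b4 -> a4 -> a3 -> a2 -> a1 -> b1 -> b2 -> c2 -> c3

Need to visit all 10 open cells exactly once, starting at b3 and ending at c3.
Route from b3: down 1 to b4, left 1 to a4, up 3 to a1, right 1 to b1, down 1 to b2, right 1 to c2, down 1 to c3 — 9 moves in all.
Check: all 10 open cells covered.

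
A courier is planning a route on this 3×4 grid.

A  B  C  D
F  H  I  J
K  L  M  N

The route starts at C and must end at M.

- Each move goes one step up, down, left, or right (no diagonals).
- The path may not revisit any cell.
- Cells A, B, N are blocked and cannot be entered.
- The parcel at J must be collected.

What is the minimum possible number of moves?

4

Any route passes through J somewhere between C and M. Summing Manhattan distances along the two legs (C → J → M) gives a lower bound of 2 + 2 = 4 moves.
A route of 4 moves achieves this: C → D → J → I → M.
Since 4 matches the lower bound, it is optimal.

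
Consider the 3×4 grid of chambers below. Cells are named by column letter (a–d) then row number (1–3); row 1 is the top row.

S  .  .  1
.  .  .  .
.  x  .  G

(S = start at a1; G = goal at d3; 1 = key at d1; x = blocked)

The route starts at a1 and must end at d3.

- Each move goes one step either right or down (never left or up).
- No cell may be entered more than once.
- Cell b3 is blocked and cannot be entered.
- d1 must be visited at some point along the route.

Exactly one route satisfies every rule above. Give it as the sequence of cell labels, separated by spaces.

Moves only go right or down, so the column and row indices never decrease.
Route from a1: 3× right (reaching d1), 2× down (reaching d3) — 5 moves in all.
Check: all required cells visited.

a1 b1 c1 d1 d2 d3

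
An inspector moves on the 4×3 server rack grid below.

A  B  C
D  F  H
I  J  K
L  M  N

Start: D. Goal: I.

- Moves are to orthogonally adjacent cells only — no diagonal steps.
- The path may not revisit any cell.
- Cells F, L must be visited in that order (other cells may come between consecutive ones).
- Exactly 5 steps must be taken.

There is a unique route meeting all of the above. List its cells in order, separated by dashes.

The waypoints must appear in the order F, L, with no cell reused.
Route from D: right to F, 2× down (reaching M), left to L, up to I — 5 moves in all.
Check: order respected (F at step 1, L at step 4); 5 moves as required.

D - F - J - M - L - I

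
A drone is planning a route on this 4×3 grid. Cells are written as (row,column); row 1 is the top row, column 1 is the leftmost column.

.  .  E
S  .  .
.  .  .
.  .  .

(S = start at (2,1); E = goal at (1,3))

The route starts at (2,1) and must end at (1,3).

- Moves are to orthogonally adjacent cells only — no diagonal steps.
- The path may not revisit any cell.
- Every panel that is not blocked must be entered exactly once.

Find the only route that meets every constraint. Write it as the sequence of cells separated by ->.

Need to visit all 12 open cells exactly once, starting at (2,1) and ending at (1,3).
Route from (2,1): up to (1,1), right to (1,2), 2× down (reaching (3,2)), left to (3,1), down to (4,1), 2× right (reaching (4,3)), 3× up (reaching (1,3)) — 11 moves in all.
Check: all 12 open cells covered.

(2,1) -> (1,1) -> (1,2) -> (2,2) -> (3,2) -> (3,1) -> (4,1) -> (4,2) -> (4,3) -> (3,3) -> (2,3) -> (1,3)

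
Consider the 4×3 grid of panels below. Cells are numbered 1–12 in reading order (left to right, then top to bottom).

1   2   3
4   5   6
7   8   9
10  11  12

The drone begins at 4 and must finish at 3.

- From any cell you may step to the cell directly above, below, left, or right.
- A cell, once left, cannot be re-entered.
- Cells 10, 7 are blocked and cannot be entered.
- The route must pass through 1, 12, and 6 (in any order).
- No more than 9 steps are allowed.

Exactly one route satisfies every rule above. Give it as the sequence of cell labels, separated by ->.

Any route must reach 1, 12, and 6 and still end at 3 within 9 moves, so the order of the required stops is forced.
Route from 4: up 1 to 1, right 1 to 2, down 3 to 11, right 1 to 12, up 3 to 3 — 9 moves in all.
Check: all required cells visited; 9 ≤ 9 moves.

4 -> 1 -> 2 -> 5 -> 8 -> 11 -> 12 -> 9 -> 6 -> 3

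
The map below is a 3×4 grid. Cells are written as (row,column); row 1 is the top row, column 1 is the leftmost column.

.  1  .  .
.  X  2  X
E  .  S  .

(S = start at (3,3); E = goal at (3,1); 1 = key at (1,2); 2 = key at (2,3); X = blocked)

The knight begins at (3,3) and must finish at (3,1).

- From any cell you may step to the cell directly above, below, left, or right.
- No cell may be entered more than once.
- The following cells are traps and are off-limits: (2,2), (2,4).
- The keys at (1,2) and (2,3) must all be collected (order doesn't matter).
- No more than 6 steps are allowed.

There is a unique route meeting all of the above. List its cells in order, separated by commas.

Any route must reach (1,2) and (2,3) and still end at (3,1) within 6 moves, so the order of the required stops is forced.
Route from (3,3): up 2 to (1,3), left 2 to (1,1), down 2 to (3,1) — 6 moves in all.
Check: all required cells visited; 6 ≤ 6 moves.

(3,3), (2,3), (1,3), (1,2), (1,1), (2,1), (3,1)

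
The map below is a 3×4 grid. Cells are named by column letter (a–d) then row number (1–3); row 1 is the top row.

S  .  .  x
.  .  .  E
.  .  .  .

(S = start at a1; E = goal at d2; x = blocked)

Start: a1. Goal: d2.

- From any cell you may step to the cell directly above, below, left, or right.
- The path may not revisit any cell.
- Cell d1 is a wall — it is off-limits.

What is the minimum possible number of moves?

4

The Manhattan distance from a1 to d2 is |1−2| + |1−4| = 4, so at least 4 moves are needed.
A route of 4 moves achieves this: a1 → a2 → b2 → c2 → d2.
Since 4 matches the lower bound, it is optimal.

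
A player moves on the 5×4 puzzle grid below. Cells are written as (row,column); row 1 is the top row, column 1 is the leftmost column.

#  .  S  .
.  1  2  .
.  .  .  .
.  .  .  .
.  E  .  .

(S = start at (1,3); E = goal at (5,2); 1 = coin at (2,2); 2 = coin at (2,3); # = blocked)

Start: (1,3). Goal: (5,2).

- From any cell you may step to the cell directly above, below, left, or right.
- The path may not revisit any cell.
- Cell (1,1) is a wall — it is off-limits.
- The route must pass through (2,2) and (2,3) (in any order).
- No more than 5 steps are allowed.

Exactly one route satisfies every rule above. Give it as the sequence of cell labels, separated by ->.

(1,3) -> (2,3) -> (2,2) -> (3,2) -> (4,2) -> (5,2)

The budget equals the shortest possible length, so every move has to be on a shortest route through the required cells.
Route from (1,3): down to (2,3), left to (2,2), 3× down (reaching (5,2)) — 5 moves in all.
Check: all required cells visited; 5 ≤ 5 moves.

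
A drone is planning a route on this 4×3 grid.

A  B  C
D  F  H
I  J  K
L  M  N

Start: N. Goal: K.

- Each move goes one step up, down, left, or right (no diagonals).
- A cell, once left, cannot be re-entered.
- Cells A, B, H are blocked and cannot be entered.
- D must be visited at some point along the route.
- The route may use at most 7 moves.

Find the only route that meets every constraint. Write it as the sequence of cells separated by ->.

N -> M -> L -> I -> D -> F -> J -> K

The 7-move cap with required stops at D leaves no slack for detours.
Route from N: 2× left (reaching L), 2× up (reaching D), right to F, down to J, right to K — 7 moves in all.
Check: all required cells visited; 7 ≤ 7 moves.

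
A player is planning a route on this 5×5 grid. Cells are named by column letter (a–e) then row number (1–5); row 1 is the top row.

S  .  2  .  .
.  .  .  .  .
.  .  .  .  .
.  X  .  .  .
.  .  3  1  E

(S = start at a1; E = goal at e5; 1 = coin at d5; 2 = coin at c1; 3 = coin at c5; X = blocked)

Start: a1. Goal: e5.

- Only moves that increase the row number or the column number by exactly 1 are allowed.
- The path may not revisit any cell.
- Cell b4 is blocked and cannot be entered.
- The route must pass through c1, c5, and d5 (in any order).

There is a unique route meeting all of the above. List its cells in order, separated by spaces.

Moves only go right or down, so the column and row indices never decrease.
Route from a1: 2× right (reaching c1), 4× down (reaching c5), 2× right (reaching e5) — 8 moves in all.
Check: all required cells visited.

a1 b1 c1 c2 c3 c4 c5 d5 e5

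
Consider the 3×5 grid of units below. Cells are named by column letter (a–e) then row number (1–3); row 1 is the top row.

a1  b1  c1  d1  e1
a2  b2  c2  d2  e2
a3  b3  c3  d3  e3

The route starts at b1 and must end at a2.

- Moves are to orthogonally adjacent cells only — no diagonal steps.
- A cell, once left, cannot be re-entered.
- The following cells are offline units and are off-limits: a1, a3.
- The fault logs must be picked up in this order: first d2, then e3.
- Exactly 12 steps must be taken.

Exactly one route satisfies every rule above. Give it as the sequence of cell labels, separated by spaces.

The waypoints must appear in the order d2, e3, with no cell reused.
Route from b1: right to c1, down to c2, right to d2, up to d1, right to e1, 2× down (reaching e3), 3× left (reaching b3), up to b2, left to a2 — 12 moves in all.
Check: order respected (d2 at step 3, e3 at step 7); 12 moves as required.

b1 c1 c2 d2 d1 e1 e2 e3 d3 c3 b3 b2 a2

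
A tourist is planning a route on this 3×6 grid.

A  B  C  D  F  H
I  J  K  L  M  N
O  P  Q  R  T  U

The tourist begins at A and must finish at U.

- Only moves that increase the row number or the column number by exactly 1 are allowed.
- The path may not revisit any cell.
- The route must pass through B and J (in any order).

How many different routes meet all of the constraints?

A right/down-only route from A to U makes exactly 2 down-moves and 5 right-moves in some order.
With no other constraints that would be C(7,2) = 21 routes.
A monotone route can only reach the required cells in the order B, J, so split there and multiply the segment counts: A→B: 1; B→J: 1; J→U: 5; product = 5.
That gives 5 routes.

5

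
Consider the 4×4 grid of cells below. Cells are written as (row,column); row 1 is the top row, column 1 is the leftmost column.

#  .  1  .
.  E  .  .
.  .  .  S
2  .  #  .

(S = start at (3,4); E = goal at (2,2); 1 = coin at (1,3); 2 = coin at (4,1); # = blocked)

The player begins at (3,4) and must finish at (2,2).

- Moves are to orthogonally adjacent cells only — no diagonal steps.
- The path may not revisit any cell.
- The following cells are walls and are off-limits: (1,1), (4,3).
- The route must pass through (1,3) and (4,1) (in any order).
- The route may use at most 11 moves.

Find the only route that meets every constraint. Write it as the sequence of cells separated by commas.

(3,4), (2,4), (1,4), (1,3), (2,3), (3,3), (3,2), (4,2), (4,1), (3,1), (2,1), (2,2)

The 11-move cap with required stops at (1,3), (4,1) leaves no slack for detours.
Route from (3,4): up 2 to (1,4), left 1 to (1,3), down 2 to (3,3), left 1 to (3,2), down 1 to (4,2), left 1 to (4,1), up 2 to (2,1), right 1 to (2,2) — 11 moves in all.
Check: all required cells visited; 11 ≤ 11 moves.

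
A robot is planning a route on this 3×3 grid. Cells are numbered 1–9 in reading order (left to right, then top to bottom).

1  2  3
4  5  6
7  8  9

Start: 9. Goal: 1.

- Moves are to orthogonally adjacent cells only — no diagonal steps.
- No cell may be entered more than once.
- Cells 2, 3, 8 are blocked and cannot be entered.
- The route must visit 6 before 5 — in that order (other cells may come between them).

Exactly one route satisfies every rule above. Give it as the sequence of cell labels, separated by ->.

The waypoints must appear in the order 6, 5, with no cell reused.
Route from 9: up 1 to 6, left 2 to 4, up 1 to 1 — 4 moves in all.
Check: order respected (6 at step 1, 5 at step 2).

9 -> 6 -> 5 -> 4 -> 1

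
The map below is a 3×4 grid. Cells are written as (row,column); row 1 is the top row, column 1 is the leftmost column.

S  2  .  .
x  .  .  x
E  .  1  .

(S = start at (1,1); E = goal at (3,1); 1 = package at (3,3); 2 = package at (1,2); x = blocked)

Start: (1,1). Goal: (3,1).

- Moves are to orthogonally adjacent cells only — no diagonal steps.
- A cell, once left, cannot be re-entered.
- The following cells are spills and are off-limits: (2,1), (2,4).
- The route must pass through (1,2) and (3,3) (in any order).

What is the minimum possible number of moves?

Any route passes through (1,2) and (3,3) in some order between (1,1) and (3,1). Summing Manhattan distances along each leg and taking the cheapest ordering ((1,1) → (1,2) → (3,3) → (3,1)) gives a lower bound of 1 + 3 + 2 = 6 moves.
A route of 6 moves achieves this: (1,1) → (1,2) → (2,2) → (2,3) → (3,3) → (3,2) → (3,1).
Since 6 matches the lower bound, it is optimal.

6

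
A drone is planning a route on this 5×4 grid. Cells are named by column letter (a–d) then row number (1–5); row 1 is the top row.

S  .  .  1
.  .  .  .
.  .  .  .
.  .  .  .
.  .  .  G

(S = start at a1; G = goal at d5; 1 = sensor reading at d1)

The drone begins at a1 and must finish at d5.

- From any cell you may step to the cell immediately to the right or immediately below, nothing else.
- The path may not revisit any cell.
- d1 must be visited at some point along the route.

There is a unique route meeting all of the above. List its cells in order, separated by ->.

Moves only go right or down, so the column and row indices never decrease.
Route from a1: 3× right (reaching d1), 4× down (reaching d5) — 7 moves in all.
Check: all required cells visited.

a1 -> b1 -> c1 -> d1 -> d2 -> d3 -> d4 -> d5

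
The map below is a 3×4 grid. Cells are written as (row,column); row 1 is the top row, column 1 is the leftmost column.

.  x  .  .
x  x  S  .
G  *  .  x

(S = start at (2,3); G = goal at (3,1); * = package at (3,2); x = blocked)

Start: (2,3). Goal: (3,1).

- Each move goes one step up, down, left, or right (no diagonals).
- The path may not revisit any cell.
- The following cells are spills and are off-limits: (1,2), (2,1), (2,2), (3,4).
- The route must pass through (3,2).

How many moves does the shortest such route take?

Any route passes through (3,2) somewhere between (2,3) and (3,1). Summing Manhattan distances along the two legs ((2,3) → (3,2) → (3,1)) gives a lower bound of 2 + 1 = 3 moves.
A route of 3 moves achieves this: (2,3) → (3,3) → (3,2) → (3,1).
Since 3 matches the lower bound, it is optimal.

3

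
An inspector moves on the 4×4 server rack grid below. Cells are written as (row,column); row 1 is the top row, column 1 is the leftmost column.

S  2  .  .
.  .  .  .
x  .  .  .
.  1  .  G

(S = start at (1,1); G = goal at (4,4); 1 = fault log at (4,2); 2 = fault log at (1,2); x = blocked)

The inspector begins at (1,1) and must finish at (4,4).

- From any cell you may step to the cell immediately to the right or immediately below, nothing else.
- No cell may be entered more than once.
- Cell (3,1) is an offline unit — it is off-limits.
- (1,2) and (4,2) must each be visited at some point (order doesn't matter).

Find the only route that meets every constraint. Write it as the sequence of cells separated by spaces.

Moves only go right or down, so the column and row indices never decrease.
Route from (1,1): right 1 to (1,2), down 3 to (4,2), right 2 to (4,4) — 6 moves in all.
Check: all required cells visited.

(1,1) (1,2) (2,2) (3,2) (4,2) (4,3) (4,4)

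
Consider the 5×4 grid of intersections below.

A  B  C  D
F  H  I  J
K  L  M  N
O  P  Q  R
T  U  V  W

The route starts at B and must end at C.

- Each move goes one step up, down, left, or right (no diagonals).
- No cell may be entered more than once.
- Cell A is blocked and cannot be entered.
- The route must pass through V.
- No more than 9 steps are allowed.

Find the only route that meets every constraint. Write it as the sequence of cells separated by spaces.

Any route must reach V and still end at C within 9 moves, so the order of the required stops is forced.
Route from B: down 4 to U, right 1 to V, up 4 to C — 9 moves in all.
Check: all required cells visited; 9 ≤ 9 moves.

B H L P U V Q M I C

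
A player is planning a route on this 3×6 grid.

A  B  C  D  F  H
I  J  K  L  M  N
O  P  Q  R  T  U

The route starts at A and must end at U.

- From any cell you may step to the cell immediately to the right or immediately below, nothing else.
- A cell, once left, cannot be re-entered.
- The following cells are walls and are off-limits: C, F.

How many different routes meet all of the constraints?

11

A right/down-only route from A to U makes exactly 2 down-moves and 5 right-moves in some order.
With no other constraints that would be C(7,2) = 21 routes.
Subtract routes through each blocked cell (inclusion–exclusion for overlaps): − through C: 10 − through F: 3 + through C&F: 3 → 11.
That gives 11 routes.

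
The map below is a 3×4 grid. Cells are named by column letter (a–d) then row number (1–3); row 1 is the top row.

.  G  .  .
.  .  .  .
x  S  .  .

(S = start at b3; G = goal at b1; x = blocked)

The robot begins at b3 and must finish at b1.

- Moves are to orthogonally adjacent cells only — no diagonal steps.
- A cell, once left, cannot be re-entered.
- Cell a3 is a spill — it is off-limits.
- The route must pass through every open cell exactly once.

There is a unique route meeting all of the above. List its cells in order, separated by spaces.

b3 c3 d3 d2 d1 c1 c2 b2 a2 a1 b1

Need to visit all 11 open cells exactly once, starting at b3 and ending at b1.
Route from b3: right 2 to d3, up 2 to d1, left 1 to c1, down 1 to c2, left 2 to a2, up 1 to a1, right 1 to b1 — 10 moves in all.
Check: all 11 open cells covered.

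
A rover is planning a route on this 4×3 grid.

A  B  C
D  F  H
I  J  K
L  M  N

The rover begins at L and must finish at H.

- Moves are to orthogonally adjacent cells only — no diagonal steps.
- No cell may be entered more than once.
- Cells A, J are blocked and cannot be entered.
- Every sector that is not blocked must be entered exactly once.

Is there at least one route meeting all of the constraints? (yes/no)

no

Colour the cells like a checkerboard: each orthogonal step flips colour, so a Hamiltonian route alternates colours. Here there are 5 cells of one colour and 5 of the other, with start on the same colour as the goal — the counts and endpoints can't be arranged into an alternating sequence of length 10, so no Hamiltonian route exists.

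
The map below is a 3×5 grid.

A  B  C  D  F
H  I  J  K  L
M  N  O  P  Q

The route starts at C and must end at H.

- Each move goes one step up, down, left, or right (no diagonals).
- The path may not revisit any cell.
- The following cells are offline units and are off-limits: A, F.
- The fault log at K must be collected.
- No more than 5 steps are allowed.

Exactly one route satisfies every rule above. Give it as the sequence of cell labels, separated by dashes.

Any route must reach K and still end at H within 5 moves, so the order of the required stops is forced.
Route from C: right to D, down to K, 3× left (reaching H) — 5 moves in all.
Check: all required cells visited; 5 ≤ 5 moves.

C - D - K - J - I - H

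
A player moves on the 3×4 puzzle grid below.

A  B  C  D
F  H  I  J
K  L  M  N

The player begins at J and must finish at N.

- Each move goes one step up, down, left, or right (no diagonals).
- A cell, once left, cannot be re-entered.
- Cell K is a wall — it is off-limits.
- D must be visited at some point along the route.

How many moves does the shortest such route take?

5

Any route passes through D somewhere between J and N. Summing Manhattan distances along the two legs (J → D → N) gives a lower bound of 1 + 2 = 3 moves.
The shortest route satisfying every rule uses 5 moves: J → D → C → I → M → N.
The bound of 3 isn't tight here; checking systematically, no route of length 3 through 4 satisfies every constraint, so 5 is the minimum.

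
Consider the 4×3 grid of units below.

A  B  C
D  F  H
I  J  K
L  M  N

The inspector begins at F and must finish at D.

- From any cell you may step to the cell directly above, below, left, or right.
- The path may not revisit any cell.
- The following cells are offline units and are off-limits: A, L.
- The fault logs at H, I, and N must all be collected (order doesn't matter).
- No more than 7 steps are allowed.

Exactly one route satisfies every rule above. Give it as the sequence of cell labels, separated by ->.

F -> H -> K -> N -> M -> J -> I -> D

Any route must reach H, I, and N and still end at D within 7 moves, so the order of the required stops is forced.
Route from F: right 1 to H, down 2 to N, left 1 to M, up 1 to J, left 1 to I, up 1 to D — 7 moves in all.
Check: all required cells visited; 7 ≤ 7 moves.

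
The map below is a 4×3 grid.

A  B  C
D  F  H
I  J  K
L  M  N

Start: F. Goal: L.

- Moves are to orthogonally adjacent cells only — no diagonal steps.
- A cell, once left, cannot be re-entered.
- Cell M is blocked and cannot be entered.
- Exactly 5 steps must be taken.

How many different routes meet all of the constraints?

2

Need simple routes of exactly 5 moves from F to L (Manhattan distance 3, so 1 moves are spent on a detour and 1 undoing it).
Enumerating: F B A D I L | F H K J I L.
That gives 2 routes.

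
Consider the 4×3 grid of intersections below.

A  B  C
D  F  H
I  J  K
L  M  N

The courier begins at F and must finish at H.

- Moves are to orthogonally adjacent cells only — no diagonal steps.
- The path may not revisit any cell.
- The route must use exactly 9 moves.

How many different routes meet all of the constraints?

4

Need simple routes of exactly 9 moves from F to H (Manhattan distance 1, so 4 moves are spent on a detour and 4 undoing it).
Enumerating: F B A D I L M J K H | F B A D I L M N K H | F B A D I J M N K H | F J M L I D A B C H.
That gives 4 routes.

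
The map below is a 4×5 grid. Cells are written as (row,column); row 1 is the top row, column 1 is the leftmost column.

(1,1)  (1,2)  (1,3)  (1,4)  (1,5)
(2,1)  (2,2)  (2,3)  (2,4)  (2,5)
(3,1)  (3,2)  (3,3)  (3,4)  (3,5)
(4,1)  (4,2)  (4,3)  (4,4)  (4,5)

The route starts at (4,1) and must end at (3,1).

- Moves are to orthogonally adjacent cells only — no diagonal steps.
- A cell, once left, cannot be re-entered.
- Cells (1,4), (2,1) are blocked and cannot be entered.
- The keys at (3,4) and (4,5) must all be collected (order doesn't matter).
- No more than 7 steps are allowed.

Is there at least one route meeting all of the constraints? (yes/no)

Even ignoring the no-revisit rule, getting from (4,1) to (3,1), taking the cheapest ordering (4,1) → (4,5) → (3,4) → (3,1) needs at least 4 + 2 + 3 = 9 moves (Manhattan distance per leg), which exceeds the 7-move limit.

no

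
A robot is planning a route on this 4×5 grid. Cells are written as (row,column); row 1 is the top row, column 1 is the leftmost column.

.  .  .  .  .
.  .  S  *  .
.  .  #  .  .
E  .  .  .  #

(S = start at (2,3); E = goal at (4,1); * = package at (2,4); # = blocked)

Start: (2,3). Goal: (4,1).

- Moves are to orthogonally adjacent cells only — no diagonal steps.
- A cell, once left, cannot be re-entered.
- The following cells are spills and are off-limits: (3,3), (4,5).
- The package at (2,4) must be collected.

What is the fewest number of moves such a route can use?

6

Any route passes through (2,4) somewhere between (2,3) and (4,1). Summing Manhattan distances along the two legs ((2,3) → (2,4) → (4,1)) gives a lower bound of 1 + 5 = 6 moves.
A route of 6 moves achieves this: (2,3) → (2,4) → (3,4) → (4,4) → (4,3) → (4,2) → (4,1).
Since 6 matches the lower bound, it is optimal.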